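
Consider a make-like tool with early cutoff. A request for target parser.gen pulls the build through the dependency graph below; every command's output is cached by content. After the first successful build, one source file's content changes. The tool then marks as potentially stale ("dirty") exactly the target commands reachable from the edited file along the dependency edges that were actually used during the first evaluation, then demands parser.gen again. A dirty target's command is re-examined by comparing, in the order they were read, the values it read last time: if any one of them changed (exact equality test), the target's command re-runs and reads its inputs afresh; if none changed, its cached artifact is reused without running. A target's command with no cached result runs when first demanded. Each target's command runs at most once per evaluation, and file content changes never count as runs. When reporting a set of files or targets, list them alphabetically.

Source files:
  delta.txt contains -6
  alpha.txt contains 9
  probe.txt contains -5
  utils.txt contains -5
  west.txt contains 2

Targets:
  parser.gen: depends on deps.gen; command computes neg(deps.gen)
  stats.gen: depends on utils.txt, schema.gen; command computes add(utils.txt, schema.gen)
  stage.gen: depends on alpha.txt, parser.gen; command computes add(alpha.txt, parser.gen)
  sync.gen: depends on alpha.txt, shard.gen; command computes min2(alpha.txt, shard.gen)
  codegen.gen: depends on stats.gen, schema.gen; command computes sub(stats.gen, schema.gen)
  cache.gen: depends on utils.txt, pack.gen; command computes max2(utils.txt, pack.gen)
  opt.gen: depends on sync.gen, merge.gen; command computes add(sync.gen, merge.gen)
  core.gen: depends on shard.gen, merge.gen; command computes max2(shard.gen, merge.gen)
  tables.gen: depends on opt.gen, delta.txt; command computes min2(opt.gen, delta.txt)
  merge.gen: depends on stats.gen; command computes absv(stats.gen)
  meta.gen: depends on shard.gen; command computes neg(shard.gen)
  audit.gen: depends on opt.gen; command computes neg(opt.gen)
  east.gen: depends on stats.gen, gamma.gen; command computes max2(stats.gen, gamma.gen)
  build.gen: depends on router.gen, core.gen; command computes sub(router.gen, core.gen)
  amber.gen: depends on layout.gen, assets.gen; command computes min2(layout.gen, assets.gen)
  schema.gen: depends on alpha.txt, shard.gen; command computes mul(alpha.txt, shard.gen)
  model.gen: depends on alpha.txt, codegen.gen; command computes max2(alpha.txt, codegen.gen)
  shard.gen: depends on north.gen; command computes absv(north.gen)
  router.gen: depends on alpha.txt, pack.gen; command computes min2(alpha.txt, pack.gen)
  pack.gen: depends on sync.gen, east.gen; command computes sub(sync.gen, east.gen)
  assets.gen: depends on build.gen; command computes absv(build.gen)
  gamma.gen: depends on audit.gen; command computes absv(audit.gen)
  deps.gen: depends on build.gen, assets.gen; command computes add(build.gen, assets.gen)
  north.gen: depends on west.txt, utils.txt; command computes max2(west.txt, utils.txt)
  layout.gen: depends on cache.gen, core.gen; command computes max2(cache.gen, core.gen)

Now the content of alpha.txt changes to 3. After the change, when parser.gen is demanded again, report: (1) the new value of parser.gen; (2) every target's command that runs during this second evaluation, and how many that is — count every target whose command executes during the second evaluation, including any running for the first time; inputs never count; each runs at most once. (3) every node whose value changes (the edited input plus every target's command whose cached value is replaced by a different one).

Demanding parser.gen again yields 0.
14 target commands run: assets.gen, audit.gen, build.gen, core.gen, deps.gen, east.gen, gamma.gen, merge.gen, opt.gen, pack.gen, router.gen, schema.gen, stats.gen, sync.gen.
The nodes whose values change: alpha.txt, assets.gen, audit.gen, build.gen, core.gen, east.gen, gamma.gen, merge.gen, opt.gen, pack.gen, router.gen, schema.gen, stats.gen.
Note where the cutoff bites: parser.gen is checked, finds nothing changed, and keeps its cache.

First demand of the output computes:
  north.gen = max2(2, -5) = 2
  shard.gen = absv(2) = 2
  schema.gen = mul(9, 2) = 18
  stats.gen = add(-5, 18) = 13
  merge.gen = absv(13) = 13
  core.gen = max2(2, 13) = 13
  sync.gen = min2(9, 2) = 2
  opt.gen = add(2, 13) = 15
  audit.gen = neg(15) = -15
  gamma.gen = absv(-15) = 15
  east.gen = max2(13, 15) = 15
  pack.gen = sub(2, 15) = -13
  router.gen = min2(9, -13) = -13
  build.gen = sub(-13, 13) = -26
  assets.gen = absv(-26) = 26
  deps.gen = add(-26, 26) = 0
  parser.gen = neg(0) = 0

After the edit, cleaning proceeds:
  schema.gen: a read changed (alpha.txt 9->3) — executes, giving 6.
  stats.gen: a read changed (schema.gen 18->6) — executes, giving 1.
  merge.gen: a read changed (stats.gen 13->1) — executes, giving 1.
  core.gen: a read changed (merge.gen 13->1) — executes, giving 2.
  sync.gen: a read changed (alpha.txt 9->3) — executes, giving 2 — identical to its old value.
  opt.gen: a read changed (merge.gen 13->1) — executes, giving 3.
  audit.gen: a read changed (opt.gen 15->3) — executes, giving -3.
  gamma.gen: a read changed (audit.gen -15->-3) — executes, giving 3.
  east.gen: a read changed (stats.gen 13->1; gamma.gen 15->3) — executes, giving 3.
  pack.gen: a read changed (east.gen 15->3) — executes, giving -1.
  router.gen: a read changed (alpha.txt 9->3; pack.gen -13->-1) — executes, giving -1.
  build.gen: a read changed (router.gen -13->-1; core.gen 13->2) — executes, giving -3.
  assets.gen: a read changed (build.gen -26->-3) — executes, giving 3.
  deps.gen: a read changed (build.gen -26->-3; assets.gen 26->3) — executes, giving 0 — identical to its old value.
  parser.gen: dirty, but its reads are unchanged (deps.gen unchanged); cached 0 stands.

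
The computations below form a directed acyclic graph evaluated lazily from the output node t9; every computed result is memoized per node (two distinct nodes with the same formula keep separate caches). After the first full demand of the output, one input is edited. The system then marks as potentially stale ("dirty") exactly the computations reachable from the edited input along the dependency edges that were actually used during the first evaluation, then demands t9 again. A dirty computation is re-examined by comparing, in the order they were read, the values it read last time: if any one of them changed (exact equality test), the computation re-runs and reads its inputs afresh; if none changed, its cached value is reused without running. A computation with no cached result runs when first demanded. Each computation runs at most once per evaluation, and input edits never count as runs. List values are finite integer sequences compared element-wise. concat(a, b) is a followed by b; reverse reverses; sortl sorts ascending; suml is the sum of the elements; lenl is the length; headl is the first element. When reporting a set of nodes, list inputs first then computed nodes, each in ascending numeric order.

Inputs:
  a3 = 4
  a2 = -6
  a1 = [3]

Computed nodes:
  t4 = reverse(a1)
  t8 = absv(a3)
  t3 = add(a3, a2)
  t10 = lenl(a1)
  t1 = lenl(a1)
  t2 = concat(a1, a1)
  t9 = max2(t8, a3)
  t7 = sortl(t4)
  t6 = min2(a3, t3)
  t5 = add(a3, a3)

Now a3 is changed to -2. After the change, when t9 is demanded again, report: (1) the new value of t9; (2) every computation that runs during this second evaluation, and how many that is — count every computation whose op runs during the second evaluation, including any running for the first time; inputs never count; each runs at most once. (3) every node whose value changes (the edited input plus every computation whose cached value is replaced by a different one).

Demanding t9 again yields 2.
2 computations run: t8, t9.
The nodes whose values change: a3, t8, t9.

First demand of the output computes:
  t8 = absv(4) = 4
  t9 = max2(4, 4) = 4

After the edit, cleaning proceeds:
  t8: a read changed (a3 4->-2) — executes, giving 2.
  t9: a read changed (t8 4->2; a3 4->-2) — executes, giving 2.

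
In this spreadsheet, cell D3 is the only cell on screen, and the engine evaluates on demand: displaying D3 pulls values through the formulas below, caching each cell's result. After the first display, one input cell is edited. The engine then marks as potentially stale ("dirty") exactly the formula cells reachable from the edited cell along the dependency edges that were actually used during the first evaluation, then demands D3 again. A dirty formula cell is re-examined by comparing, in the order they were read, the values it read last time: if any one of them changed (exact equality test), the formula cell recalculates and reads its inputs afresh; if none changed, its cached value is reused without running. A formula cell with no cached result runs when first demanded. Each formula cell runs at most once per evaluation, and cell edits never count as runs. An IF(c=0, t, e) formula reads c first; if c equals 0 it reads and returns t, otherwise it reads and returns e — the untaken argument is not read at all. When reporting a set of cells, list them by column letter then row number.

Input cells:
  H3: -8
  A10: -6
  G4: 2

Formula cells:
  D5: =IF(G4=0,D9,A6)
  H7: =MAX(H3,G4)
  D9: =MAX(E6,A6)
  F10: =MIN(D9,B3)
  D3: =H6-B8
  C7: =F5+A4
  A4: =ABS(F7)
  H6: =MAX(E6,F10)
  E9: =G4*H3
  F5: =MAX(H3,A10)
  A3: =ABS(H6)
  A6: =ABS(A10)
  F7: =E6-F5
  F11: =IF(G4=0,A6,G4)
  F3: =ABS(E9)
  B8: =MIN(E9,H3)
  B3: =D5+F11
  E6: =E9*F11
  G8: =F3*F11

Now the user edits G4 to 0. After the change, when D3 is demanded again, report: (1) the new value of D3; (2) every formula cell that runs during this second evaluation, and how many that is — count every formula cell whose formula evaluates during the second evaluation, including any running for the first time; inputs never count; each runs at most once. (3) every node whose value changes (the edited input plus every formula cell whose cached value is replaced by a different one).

Initial pass — values computed on the first demand:
  A6 = ABS(-6) = 6
  E9 = 2 * -8 = -16
  B8 = MIN(-16, -8) = -16
  F11 = IF(G4=0: G4=2 -> else branch G4) = 2
  E6 = -16 * 2 = -32
  D9 = MAX(-32, 6) = 6
  D5 = IF(G4=0: G4=2 -> else branch A6) = 6
  B3 = 6 + 2 = 8
  F10 = MIN(6, 8) = 6
  H6 = MAX(-32, 6) = 6
  D3 = 6 - -16 = 22

Second demand — change propagation:
  E9: re-runs because G4 2->0; new result 0.
  B8: re-runs because E9 -16->0; new result -8.
  F11: re-runs because G4 2->0; G4 2->0; new result 6.
  E6: re-runs because E9 -16->0; F11 2->6; new result 0.
  D9: re-runs because E6 -32->0; new result 6 (unchanged).
  D5: re-runs because G4 2->0; new result 6 (unchanged).
  B3: re-runs because F11 2->6; new result 12.
  F10: re-runs because B3 8->12; new result 6 (unchanged).
  H6: re-runs because E6 -32->0; new result 6 (unchanged).
  D3: re-runs because B8 -16->-8; new result 14.

D3 now evaluates to 14.
Run set: B3, B8, D3, D5, D9, E6, E9, F10, F11, H6 (10 run).
Changed values: B3, B8, D3, E6, E9, F11, G4.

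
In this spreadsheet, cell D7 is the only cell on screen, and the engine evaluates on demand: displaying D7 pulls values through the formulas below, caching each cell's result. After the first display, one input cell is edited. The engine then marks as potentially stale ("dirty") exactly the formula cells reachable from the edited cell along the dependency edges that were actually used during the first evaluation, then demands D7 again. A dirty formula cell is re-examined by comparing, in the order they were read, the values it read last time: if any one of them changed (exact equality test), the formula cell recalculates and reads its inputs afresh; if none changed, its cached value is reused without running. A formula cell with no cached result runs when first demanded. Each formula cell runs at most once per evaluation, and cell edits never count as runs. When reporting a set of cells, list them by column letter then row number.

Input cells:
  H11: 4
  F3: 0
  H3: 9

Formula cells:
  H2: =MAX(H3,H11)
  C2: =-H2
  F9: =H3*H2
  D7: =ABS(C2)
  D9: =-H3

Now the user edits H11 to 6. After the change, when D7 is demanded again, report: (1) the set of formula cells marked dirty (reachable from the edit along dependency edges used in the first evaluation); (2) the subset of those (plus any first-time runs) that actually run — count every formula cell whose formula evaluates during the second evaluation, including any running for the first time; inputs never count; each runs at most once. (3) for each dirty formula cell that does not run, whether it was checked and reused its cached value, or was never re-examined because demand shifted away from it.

Initial pass — values computed on the first demand:
  H2 = MAX(9, 4) = 9
  C2 = -(9) = -9
  D7 = ABS(-9) = 9

Second demand — change propagation:
  H2: re-runs because H11 4->6; new result 9 (unchanged).
  C2: re-examined; everything it read last time is the same (H2 unchanged) — cache -9 kept, no run.
  D7: re-examined; everything it read last time is the same (C2 unchanged) — cache 9 kept, no run.

The important point: H2 recomputes to an identical value, and the output ends up unchanged.

Dirty set: C2, D7, H2.
Run set: H2 (1 run).
Re-examined without running (cache reused): C2, D7.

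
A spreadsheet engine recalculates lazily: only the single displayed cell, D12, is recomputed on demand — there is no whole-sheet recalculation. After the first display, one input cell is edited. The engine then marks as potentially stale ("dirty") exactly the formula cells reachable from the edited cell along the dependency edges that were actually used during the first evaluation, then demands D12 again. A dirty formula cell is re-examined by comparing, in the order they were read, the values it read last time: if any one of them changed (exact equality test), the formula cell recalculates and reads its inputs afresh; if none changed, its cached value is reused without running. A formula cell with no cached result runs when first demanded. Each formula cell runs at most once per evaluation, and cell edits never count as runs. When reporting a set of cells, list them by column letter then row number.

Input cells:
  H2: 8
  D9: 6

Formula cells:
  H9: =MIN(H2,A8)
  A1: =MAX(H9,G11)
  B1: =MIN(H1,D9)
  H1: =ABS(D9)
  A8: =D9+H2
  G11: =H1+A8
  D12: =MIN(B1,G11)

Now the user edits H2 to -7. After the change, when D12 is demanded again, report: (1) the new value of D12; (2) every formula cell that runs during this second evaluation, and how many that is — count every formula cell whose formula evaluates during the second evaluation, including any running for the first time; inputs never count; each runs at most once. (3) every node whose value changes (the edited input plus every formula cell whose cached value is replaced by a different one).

New value of D12: 5.
Formula cells that run: A8, D12, G11 — 3 in total.
Values that change: A8, D12, G11, H2.

First evaluation (everything demanded from the output):
  A8 = 6 + 8 = 14
  H1 = ABS(6) = 6
  B1 = MIN(6, 6) = 6
  G11 = 6 + 14 = 20
  D12 = MIN(6, 20) = 6

Propagation after the edit:
  A8: runs — H2 8->-7; result -1.
  G11: runs — A8 14->-1; result 5.
  D12: runs — G11 20->5; result 5.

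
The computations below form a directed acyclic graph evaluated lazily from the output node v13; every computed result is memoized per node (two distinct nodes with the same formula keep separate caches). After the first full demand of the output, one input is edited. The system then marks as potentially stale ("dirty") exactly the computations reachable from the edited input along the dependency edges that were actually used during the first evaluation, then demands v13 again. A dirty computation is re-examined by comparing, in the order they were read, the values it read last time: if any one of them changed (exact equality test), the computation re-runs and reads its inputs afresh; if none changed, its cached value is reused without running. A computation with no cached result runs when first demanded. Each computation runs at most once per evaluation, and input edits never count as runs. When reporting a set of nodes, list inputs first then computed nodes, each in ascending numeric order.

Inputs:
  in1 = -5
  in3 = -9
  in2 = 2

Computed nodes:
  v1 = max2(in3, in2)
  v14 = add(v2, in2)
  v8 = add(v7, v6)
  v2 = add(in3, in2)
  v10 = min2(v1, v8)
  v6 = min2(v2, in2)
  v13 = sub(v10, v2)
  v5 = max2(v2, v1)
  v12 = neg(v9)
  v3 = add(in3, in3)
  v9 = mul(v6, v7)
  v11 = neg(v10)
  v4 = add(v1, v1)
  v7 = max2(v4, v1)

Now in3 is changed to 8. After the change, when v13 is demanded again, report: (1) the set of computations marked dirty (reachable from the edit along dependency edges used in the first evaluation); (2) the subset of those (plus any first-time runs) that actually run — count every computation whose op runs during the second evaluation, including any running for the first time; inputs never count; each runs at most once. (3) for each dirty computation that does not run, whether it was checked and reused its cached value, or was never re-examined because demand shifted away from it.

First demand of the output computes:
  v1 = max2(-9, 2) = 2
  v2 = add(-9, 2) = -7
  v4 = add(2, 2) = 4
  v6 = min2(-7, 2) = -7
  v7 = max2(4, 2) = 4
  v8 = add(4, -7) = -3
  v10 = min2(2, -3) = -3
  v13 = sub(-3, -7) = 4

After the edit, cleaning proceeds:
  v1: a read changed (in3 -9->8) — executes, giving 8.
  v2: a read changed (in3 -9->8) — executes, giving 10.
  v4: a read changed (v1 2->8; v1 2->8) — executes, giving 16.
  v6: a read changed (v2 -7->10) — executes, giving 2.
  v7: a read changed (v4 4->16; v1 2->8) — executes, giving 16.
  v8: a read changed (v7 4->16; v6 -7->2) — executes, giving 18.
  v10: a read changed (v1 2->8; v8 -3->18) — executes, giving 8.
  v13: a read changed (v10 -3->8; v2 -7->10) — executes, giving -2.

The edit dirties: v1, v2, v4, v6, v7, v8, v10, v13.
8 computations run: v1, v2, v4, v6, v7, v8, v10, v13.
No dirty computation escaped a run.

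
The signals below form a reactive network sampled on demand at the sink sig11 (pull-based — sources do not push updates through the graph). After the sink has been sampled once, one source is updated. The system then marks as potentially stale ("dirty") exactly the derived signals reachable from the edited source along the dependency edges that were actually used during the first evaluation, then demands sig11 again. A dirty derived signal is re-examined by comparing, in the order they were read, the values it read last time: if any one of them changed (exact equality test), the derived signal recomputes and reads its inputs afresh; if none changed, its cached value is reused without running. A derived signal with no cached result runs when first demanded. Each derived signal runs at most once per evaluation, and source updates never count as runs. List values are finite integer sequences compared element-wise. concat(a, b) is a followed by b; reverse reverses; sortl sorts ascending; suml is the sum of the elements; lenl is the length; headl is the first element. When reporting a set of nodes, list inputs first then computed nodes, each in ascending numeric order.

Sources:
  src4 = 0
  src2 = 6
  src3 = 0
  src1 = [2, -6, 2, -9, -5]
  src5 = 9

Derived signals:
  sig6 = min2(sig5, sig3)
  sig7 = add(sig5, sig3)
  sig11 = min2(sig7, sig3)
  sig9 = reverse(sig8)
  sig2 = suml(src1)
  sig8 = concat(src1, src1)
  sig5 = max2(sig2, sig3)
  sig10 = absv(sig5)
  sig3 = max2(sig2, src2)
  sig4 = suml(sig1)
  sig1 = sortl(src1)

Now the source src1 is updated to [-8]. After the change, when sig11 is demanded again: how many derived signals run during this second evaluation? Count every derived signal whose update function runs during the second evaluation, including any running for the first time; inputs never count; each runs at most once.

Run set: sig2, sig3, sig5 (3 run).
The important point: at sig7 every value read last time is unchanged, so the dirty flag clears without a run.

Initial pass — values computed on the first demand:
  sig2 = suml([2, -6, 2, -9, -5]) = -16
  sig3 = max2(-16, 6) = 6
  sig5 = max2(-16, 6) = 6
  sig7 = add(6, 6) = 12
  sig11 = min2(12, 6) = 6

Second demand — change propagation:
  sig2: re-runs because src1 [2, -6, 2, -9, -5]->[-8]; new result -8.
  sig3: re-runs because sig2 -16->-8; new result 6 (unchanged).
  sig5: re-runs because sig2 -16->-8; new result 6 (unchanged).
  sig7: re-examined; everything it read last time is the same (sig5 unchanged, sig3 unchanged) — cache 12 kept, no run.
  sig11: re-examined; everything it read last time is the same (sig7 unchanged, sig3 unchanged) — cache 6 kept, no run.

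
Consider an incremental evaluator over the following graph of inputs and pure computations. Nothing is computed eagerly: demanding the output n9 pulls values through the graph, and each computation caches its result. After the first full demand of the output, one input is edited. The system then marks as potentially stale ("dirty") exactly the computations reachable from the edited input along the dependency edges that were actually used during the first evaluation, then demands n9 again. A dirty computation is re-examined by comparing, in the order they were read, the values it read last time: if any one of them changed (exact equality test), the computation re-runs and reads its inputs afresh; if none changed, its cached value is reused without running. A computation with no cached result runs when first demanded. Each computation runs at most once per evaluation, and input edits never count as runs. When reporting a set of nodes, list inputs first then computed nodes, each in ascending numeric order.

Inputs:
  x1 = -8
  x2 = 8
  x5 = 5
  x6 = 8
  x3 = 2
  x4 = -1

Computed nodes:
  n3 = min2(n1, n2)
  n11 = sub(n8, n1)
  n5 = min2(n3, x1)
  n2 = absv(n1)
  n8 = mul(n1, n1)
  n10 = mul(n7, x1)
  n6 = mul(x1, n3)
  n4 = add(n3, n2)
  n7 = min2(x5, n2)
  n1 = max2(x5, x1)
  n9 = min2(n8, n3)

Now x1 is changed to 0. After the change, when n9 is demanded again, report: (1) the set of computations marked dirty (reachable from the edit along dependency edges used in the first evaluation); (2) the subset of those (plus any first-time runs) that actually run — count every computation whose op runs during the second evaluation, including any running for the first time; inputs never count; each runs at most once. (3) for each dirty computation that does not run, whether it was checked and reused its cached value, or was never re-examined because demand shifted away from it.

Dirty set: n1, n2, n3, n8, n9.
Run set: n1 (1 run).
Re-examined without running (cache reused): n2, n3, n8, n9.
The important point: n1 recomputes to an identical value, and the output ends up unchanged.

Initial pass — values computed on the first demand:
  n1 = max2(5, -8) = 5
  n2 = absv(5) = 5
  n3 = min2(5, 5) = 5
  n8 = mul(5, 5) = 25
  n9 = min2(25, 5) = 5

Second demand — change propagation:
  n1: re-runs because x1 -8->0; new result 5 (unchanged).
  n2: re-examined; everything it read last time is the same (n1 unchanged) — cache 5 kept, no run.
  n3: re-examined; everything it read last time is the same (n1 unchanged, n2 unchanged) — cache 5 kept, no run.
  n8: re-examined; everything it read last time is the same (n1 unchanged, n1 unchanged) — cache 25 kept, no run.
  n9: re-examined; everything it read last time is the same (n8 unchanged, n3 unchanged) — cache 5 kept, no run.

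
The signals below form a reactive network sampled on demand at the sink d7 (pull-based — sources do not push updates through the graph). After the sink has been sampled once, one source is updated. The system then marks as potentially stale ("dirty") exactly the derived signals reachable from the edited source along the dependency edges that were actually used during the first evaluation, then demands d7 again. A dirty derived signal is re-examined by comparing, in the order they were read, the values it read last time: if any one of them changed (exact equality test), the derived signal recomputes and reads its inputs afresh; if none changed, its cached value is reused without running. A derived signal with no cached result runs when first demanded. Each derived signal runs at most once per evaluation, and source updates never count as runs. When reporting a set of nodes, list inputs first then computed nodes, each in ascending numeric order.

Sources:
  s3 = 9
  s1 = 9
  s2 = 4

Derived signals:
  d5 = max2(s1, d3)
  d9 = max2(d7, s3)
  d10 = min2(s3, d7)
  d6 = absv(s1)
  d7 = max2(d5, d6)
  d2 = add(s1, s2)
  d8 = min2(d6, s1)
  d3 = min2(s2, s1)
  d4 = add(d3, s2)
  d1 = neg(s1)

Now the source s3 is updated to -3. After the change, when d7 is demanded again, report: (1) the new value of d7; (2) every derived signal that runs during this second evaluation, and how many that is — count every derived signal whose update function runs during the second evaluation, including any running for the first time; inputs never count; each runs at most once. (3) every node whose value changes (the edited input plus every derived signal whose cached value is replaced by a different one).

d7 now evaluates to 9.
Run set: none (0 run).
Changed values: s3.
The important point: nothing the output needs ever reads s3, so the edit is invisible to it.

Initial pass — values computed on the first demand:
  d3 = min2(4, 9) = 4
  d5 = max2(9, 4) = 9
  d6 = absv(9) = 9
  d7 = max2(9, 9) = 9

Second demand — change propagation:
  no demanded computation ever read s3, so the edit dirties nothing and nothing runs.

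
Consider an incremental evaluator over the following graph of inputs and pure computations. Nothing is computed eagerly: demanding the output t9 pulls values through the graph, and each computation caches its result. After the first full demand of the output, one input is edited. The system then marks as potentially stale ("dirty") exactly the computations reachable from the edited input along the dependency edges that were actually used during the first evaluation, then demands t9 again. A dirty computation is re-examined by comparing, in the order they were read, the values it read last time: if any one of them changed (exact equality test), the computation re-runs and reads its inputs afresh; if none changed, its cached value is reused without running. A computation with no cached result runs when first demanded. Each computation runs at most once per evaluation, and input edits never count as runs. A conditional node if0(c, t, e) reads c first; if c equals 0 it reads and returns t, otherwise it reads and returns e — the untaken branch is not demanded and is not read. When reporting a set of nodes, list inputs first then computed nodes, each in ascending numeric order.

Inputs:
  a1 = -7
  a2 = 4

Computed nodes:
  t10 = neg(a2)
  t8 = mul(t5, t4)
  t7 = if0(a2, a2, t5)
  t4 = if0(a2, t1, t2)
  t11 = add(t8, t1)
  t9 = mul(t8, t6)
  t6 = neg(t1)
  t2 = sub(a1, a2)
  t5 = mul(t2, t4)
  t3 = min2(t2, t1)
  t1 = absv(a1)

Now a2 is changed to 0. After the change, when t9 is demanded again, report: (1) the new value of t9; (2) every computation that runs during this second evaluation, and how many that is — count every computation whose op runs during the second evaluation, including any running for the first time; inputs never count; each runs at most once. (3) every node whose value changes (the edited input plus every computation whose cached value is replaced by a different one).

Initial pass — values computed on the first demand:
  t1 = absv(-7) = 7
  t2 = sub(-7, 4) = -11
  t4 = if0(a2=4 -> else branch t2) = -11
  t5 = mul(-11, -11) = 121
  t6 = neg(7) = -7
  t8 = mul(121, -11) = -1331
  t9 = mul(-1331, -7) = 9317

Second demand — change propagation:
  t2: re-runs because a2 4->0; new result -7.
  t4: re-runs because a2 4->0; t2 -11->-7; new result 7.
  t5: re-runs because t2 -11->-7; t4 -11->7; new result -49.
  t8: re-runs because t5 121->-49; t4 -11->7; new result -343.
  t9: re-runs because t8 -1331->-343; new result 2401.

t9 now evaluates to 2401.
Run set: t2, t4, t5, t8, t9 (5 run).
Changed values: a2, t2, t4, t5, t8, t9.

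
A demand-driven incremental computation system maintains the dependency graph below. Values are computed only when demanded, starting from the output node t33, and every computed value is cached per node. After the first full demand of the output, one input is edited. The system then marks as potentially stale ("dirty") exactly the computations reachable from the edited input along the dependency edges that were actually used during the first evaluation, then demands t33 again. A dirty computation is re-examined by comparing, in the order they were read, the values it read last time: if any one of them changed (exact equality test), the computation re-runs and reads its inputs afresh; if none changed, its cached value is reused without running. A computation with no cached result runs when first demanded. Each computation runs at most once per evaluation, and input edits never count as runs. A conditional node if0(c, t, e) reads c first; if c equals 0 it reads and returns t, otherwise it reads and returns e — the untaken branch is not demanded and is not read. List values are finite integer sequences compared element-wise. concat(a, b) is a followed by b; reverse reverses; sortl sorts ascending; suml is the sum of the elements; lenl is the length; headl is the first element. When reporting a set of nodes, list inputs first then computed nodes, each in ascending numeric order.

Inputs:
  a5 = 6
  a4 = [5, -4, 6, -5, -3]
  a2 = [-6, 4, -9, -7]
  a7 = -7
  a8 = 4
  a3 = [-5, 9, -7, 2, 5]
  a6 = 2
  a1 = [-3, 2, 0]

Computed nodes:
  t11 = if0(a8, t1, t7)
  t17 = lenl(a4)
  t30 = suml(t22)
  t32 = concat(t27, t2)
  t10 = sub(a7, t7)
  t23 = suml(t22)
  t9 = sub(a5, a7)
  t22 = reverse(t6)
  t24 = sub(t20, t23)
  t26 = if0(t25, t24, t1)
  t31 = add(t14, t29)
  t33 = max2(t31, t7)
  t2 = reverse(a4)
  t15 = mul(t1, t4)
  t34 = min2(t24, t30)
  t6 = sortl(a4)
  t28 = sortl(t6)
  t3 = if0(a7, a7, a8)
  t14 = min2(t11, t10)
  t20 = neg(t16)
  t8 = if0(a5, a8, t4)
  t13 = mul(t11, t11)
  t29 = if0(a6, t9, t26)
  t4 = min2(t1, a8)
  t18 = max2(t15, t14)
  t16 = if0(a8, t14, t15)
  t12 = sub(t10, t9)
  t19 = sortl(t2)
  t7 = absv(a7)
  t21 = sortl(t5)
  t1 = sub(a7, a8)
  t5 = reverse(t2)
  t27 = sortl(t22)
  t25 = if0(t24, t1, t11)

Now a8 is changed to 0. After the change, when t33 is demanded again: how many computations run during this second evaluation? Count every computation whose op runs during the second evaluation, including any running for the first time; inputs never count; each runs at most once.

Computations that run: t1, t11, t14, t16, t20, t24, t25, t26, t29, t31, t33 — 11 in total.
Key observation: a condition flipped, so demand moved to the other branch — t4, t15 are never re-examined.

First evaluation (everything demanded from the output):
  t1 = sub(-7, 4) = -11
  t4 = min2(-11, 4) = -11
  t6 = sortl([5, -4, 6, -5, -3]) = [-5, -4, -3, 5, 6]
  t7 = absv(-7) = 7
  t10 = sub(-7, 7) = -14
  t11 = if0(a8=4 -> else branch t7) = 7
  t14 = min2(7, -14) = -14
  t15 = mul(-11, -11) = 121
  t16 = if0(a8=4 -> else branch t15) = 121
  t20 = neg(121) = -121
  t22 = reverse([-5, -4, -3, 5, 6]) = [6, 5, -3, -4, -5]
  t23 = suml([6, 5, -3, -4, -5]) = -1
  t24 = sub(-121, -1) = -120
  t25 = if0(t24=-120 -> else branch t11) = 7
  t26 = if0(t25=7 -> else branch t1) = -11
  t29 = if0(a6=2 -> else branch t26) = -11
  t31 = add(-14, -11) = -25
  t33 = max2(-25, 7) = 7

Propagation after the edit:
  t1: runs — a8 4->0; result -7.
  t4: marked dirty but never re-examined — demand shifted away from it.
  t11: runs — a8 4->0; result -7.
  t14: runs — t11 7->-7; result -14 (same value as before).
  t15: marked dirty but never re-examined — demand shifted away from it.
  t16: runs — a8 4->0; result -14.
  t20: runs — t16 121->-14; result 14.
  t24: runs — t20 -121->14; result 15.
  t25: runs — t24 -120->15; t11 7->-7; result -7.
  t26: runs — t25 7->-7; t1 -11->-7; result -7.
  t29: runs — t26 -11->-7; result -7.
  t31: runs — t29 -11->-7; result -21.
  t33: runs — t31 -25->-21; result 7 (same value as before).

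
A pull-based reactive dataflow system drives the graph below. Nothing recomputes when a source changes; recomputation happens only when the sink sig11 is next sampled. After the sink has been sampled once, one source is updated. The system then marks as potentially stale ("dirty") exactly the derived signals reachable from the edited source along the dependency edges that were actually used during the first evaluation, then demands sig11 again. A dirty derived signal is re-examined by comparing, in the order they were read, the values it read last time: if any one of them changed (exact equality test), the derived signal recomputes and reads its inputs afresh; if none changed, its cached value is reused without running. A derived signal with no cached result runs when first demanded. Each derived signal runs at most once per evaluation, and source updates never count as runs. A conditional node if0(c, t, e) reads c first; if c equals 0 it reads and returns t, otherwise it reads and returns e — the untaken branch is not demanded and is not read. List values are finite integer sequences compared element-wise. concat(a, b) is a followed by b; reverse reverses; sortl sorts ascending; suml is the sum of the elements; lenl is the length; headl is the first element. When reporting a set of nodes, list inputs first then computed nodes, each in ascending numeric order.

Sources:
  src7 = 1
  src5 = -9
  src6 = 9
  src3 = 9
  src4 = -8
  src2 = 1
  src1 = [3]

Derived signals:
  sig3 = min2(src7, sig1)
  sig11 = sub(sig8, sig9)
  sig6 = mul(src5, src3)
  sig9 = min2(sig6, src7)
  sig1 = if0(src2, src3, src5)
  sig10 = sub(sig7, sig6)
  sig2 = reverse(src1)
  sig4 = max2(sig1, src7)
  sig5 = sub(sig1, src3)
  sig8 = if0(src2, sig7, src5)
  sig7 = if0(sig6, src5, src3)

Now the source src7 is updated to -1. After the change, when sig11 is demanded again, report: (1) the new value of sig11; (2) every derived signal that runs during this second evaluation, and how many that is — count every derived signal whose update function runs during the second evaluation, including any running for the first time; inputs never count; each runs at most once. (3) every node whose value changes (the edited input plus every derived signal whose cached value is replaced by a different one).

New value of sig11: 72.
Derived signals that run: sig9 — 1 in total.
Values that change: src7.
Key observation: the change is absorbed at sig9 — it re-runs but produces the same value, and the output's value is unchanged.

First evaluation (everything demanded from the output):
  sig6 = mul(-9, 9) = -81
  sig8 = if0(src2=1 -> else branch src5) = -9
  sig9 = min2(-81, 1) = -81
  sig11 = sub(-9, -81) = 72

Propagation after the edit:
  sig9: runs — src7 1->-1; result -81 (same value as before).
  sig11: checked — values it read are unchanged (sig8 unchanged, sig9 unchanged); reused cached 72 without running.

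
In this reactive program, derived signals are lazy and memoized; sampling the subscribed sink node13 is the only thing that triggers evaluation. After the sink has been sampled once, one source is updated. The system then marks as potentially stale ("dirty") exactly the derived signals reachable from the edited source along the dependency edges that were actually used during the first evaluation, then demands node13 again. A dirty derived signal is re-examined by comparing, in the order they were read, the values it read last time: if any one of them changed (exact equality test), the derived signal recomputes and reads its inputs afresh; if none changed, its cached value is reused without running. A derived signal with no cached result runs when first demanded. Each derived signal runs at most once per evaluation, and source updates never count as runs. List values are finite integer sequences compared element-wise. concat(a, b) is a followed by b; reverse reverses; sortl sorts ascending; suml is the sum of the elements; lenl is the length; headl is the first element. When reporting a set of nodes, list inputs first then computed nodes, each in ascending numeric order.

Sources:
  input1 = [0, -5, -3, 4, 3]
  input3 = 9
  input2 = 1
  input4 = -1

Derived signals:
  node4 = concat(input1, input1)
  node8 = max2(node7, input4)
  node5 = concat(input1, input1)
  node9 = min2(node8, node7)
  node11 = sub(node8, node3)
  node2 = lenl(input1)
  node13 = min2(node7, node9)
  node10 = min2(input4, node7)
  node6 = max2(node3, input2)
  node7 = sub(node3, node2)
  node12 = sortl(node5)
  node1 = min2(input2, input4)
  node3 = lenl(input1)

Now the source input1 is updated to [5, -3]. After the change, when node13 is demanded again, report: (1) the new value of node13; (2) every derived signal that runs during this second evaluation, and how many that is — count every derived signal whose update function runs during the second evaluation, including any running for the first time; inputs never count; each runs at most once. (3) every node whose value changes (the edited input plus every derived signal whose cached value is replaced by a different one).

Demanding node13 again yields 0.
3 derived signals run: node2, node3, node7.
The nodes whose values change: input1, node2, node3.
Note the absorption at node7: it re-runs yet its value is the same, leaving the output's value untouched.

First demand of the output computes:
  node2 = lenl([0, -5, -3, 4, 3]) = 5
  node3 = lenl([0, -5, -3, 4, 3]) = 5
  node7 = sub(5, 5) = 0
  node8 = max2(0, -1) = 0
  node9 = min2(0, 0) = 0
  node13 = min2(0, 0) = 0

After the edit, cleaning proceeds:
  node2: a read changed (input1 [0, -5, -3, 4, 3]->[5, -3]) — executes, giving 2.
  node3: a read changed (input1 [0, -5, -3, 4, 3]->[5, -3]) — executes, giving 2.
  node7: a read changed (node3 5->2; node2 5->2) — executes, giving 0 — identical to its old value.
  node8: dirty, but its reads are unchanged (node7 unchanged, input4 unchanged); cached 0 stands.
  node9: dirty, but its reads are unchanged (node8 unchanged, node7 unchanged); cached 0 stands.
  node13: dirty, but its reads are unchanged (node7 unchanged, node9 unchanged); cached 0 stands.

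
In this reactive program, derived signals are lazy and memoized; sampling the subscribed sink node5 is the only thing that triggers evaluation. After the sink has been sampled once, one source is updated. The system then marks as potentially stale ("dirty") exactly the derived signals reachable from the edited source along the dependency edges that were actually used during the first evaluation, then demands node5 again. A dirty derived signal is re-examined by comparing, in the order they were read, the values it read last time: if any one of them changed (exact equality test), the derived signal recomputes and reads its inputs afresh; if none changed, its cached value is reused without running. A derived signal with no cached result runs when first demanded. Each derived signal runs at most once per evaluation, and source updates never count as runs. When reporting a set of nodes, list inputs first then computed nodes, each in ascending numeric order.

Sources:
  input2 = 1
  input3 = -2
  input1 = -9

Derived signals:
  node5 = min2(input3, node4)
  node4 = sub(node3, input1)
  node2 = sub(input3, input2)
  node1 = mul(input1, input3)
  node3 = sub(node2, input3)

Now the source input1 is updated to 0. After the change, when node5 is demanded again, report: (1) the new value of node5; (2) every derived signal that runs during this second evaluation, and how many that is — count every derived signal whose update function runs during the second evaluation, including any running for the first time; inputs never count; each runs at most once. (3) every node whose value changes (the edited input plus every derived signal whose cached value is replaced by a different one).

Demanding node5 again yields -2.
2 derived signals run: node4, node5.
The nodes whose values change: input1, node4.

First demand of the output computes:
  node2 = sub(-2, 1) = -3
  node3 = sub(-3, -2) = -1
  node4 = sub(-1, -9) = 8
  node5 = min2(-2, 8) = -2

After the edit, cleaning proceeds:
  node4: a read changed (input1 -9->0) — executes, giving -1.
  node5: a read changed (node4 8->-1) — executes, giving -2 — identical to its old value.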